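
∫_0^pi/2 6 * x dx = 3*pi^2/4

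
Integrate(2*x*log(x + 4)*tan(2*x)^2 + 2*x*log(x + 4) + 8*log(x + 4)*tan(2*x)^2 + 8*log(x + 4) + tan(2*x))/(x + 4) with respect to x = log(x + 4)*tan(2*x) + C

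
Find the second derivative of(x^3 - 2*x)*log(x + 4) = (6*x^3*log(x + 4) + 5*x^3 + 48*x^2*log(x + 4) + 24*x^2 + 96*x*log(x + 4) - 2*x - 16)/(x^2 + 8*x + 16)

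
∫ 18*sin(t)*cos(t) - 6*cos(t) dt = (3*sin(t) - 1)^2 + C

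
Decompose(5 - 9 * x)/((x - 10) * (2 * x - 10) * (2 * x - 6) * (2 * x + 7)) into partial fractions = -73/(5967*(2*x + 7)) - 11/(364*(x - 3)) + 1/(17*(x - 5)) - 17/(756*(x - 10))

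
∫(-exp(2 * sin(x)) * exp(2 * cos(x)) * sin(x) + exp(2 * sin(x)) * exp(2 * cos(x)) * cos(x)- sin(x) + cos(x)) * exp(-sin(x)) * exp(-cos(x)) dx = 2*sinh(sqrt(2)*sin(x + pi/4)) + C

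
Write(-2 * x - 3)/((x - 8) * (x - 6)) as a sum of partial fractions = 15/(2*(x - 6)) - 19/(2*(x - 8))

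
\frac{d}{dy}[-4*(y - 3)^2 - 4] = 24 - 8*y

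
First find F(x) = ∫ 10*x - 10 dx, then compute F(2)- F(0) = 0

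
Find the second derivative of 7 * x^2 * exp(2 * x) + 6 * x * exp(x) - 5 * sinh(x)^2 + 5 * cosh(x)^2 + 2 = 28*x^2*exp(2*x) + 56*x*exp(2*x) + 6*x*exp(x) + 14*exp(2*x) + 12*exp(x)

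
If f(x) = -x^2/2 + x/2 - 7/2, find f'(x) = 1/2 - x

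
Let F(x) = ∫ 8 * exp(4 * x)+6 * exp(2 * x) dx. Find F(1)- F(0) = -5 + 3*exp(2) + 2*exp(4)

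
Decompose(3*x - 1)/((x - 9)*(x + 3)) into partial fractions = 5/(6*(x + 3)) + 13/(6*(x - 9))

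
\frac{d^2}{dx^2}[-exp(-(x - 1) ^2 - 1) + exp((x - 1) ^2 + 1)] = (4*x^2*exp(2*x^2 - 4*x + 4) - 4*x^2 - 8*x*exp(2*x^2 - 4*x + 4) + 8*x + 6*exp(2*x^2 - 4*x + 4) - 2)*exp(-x^2 + 2*x - 2)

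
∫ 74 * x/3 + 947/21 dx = 37*x^2/3 + 947*x/21 + C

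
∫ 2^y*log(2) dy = 2^y + C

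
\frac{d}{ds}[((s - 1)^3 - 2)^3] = 9*s^8 - 72*s^7 + 252*s^6 - 540*s^5 + 810*s^4 - 864*s^3 + 648*s^2 - 324*s + 81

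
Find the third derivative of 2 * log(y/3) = 4/y^3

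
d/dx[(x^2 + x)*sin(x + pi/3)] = x^2*cos(x + pi/3) + 2*x*sin(x + pi/3) + x*cos(x + pi/3) + sin(x + pi/3)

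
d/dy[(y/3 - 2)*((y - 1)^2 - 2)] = y^2 - 16*y/3 + 11/3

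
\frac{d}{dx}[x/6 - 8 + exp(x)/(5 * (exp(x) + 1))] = (5*exp(2*x) + 16*exp(x) + 5)/(30*exp(2*x) + 60*exp(x) + 30)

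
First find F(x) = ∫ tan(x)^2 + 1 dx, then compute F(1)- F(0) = tan(1)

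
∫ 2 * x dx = x^2 + C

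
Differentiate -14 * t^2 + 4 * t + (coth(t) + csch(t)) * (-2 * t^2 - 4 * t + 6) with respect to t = -2*(-t^2*cosh(t) - t^2 + 2*t*sinh(t) + t*sinh(2*t) - 2*t*cosh(t) + 7*t*cosh(2*t) - 9*t + 2*sinh(t) + sinh(2*t) + 3*cosh(t) - cosh(2*t) + 4)/sinh(t)^2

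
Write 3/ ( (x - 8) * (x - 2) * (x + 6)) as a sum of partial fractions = 3/(112*(x + 6)) - 1/(16*(x - 2)) + 1/(28*(x - 8))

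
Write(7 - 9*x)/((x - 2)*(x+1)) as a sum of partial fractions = -16/(3*(x + 1)) - 11/(3*(x - 2))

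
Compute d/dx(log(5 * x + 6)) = 5/(5*x + 6)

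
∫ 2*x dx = x^2 + C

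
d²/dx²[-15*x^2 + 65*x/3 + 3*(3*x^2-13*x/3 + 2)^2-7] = 324*x^2 - 468*x + 464/3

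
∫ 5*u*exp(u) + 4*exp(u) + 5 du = (5*u - 1)*(exp(u) + 1) + C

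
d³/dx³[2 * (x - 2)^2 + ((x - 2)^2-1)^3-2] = 120*x^3 - 720*x^2 + 1368*x - 816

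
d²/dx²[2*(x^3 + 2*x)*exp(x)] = 2*x^3*exp(x) + 12*x^2*exp(x) + 16*x*exp(x) + 8*exp(x)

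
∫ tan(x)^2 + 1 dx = tan(x) + C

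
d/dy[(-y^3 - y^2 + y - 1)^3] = -9*y^8 - 24*y^7 + 12*y^5 - 30*y^4 + 12*y^2 - 12*y + 3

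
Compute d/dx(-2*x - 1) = -2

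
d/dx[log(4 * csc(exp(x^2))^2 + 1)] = -16*x*exp(x^2)*cos(exp(x^2))/(sin(exp(x^2))^3 + 4*sin(exp(x^2)))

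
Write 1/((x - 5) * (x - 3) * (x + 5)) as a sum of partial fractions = 1/(80*(x + 5)) - 1/(16*(x - 3)) + 1/(20*(x - 5))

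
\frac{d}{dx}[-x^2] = -2*x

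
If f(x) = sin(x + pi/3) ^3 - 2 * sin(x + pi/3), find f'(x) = 3*sin(x + pi/3)^2*cos(x + pi/3) - 2*cos(x + pi/3)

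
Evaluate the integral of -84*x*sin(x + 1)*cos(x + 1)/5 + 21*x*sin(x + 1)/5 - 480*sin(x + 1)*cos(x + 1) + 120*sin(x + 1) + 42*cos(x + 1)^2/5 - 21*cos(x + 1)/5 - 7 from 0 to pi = -14*pi/5 + 21*pi*cos(2)/5 + 21*pi*cos(1)/5 + 240*cos(1)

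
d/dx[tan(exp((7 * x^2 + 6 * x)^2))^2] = 8*x*(49*x^2 + 63*x + 18)*exp(x^2*(49*x^2 + 84*x + 36))*sin(exp(36*x^2)*exp(84*x^3)*exp(49*x^4))/cos(exp(36*x^2)*exp(84*x^3)*exp(49*x^4))^3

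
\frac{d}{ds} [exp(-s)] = -exp(-s)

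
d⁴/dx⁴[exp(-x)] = exp(-x)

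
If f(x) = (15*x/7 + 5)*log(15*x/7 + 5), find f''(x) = 45/(21*x + 49)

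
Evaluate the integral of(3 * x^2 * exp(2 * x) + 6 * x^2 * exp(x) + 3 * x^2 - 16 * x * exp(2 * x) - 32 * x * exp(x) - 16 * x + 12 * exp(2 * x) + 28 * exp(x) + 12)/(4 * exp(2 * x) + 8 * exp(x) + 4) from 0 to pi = -2*pi^2 - 1/2 + exp(pi)/(1 + exp(pi)) + pi^3/4 + 3*pi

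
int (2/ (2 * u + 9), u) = log(2*u/3 + 3) + C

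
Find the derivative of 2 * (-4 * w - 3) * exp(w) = -8*w*exp(w) - 14*exp(w)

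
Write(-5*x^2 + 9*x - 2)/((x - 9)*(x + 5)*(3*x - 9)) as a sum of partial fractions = -43/(84*(x + 5)) + 5/(36*(x - 3)) - 163/(126*(x - 9))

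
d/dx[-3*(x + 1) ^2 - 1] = -6*x - 6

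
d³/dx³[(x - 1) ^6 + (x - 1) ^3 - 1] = 120*x^3 - 360*x^2 + 360*x - 114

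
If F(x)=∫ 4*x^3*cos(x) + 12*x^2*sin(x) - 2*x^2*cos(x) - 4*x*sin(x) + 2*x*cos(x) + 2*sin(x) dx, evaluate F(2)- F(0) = 28*sin(2)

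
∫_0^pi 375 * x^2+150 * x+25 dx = -1 + 10*pi + (1 + 5*pi)^3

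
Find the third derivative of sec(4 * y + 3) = 384*tan(4*y + 3)^3*sec(4*y + 3) + 320*tan(4*y + 3)*sec(4*y + 3)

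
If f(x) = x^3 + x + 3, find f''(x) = 6*x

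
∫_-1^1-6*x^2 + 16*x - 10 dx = -24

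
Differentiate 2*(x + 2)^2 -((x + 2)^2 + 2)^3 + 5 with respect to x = -6*x^5 - 60*x^4 - 264*x^3 - 624*x^2 - 788*x - 424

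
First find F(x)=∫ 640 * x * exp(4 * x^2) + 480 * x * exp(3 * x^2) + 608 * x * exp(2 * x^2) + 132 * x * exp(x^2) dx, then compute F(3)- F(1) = -5*(3 + 2*E + 4*exp(2))^2 - 12*exp(2) - 6*E + 6*exp(9) + 12*exp(18) + 5*(3 + 2*exp(9) + 4*exp(18))^2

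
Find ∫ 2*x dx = x^2 + C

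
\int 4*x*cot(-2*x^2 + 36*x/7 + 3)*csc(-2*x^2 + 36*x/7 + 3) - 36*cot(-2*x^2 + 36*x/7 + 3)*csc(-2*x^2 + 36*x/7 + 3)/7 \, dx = csc(-2*x^2 + 36*x/7 + 3) + C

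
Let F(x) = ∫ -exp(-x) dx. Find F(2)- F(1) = -exp(-1) + exp(-2)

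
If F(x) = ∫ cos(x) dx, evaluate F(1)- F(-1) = 2*sin(1)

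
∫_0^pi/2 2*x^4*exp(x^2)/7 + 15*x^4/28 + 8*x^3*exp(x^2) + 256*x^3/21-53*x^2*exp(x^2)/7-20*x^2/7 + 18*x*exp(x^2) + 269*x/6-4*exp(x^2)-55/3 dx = -30 + (-2*pi + pi^3/56 + 5 + pi^2)*(pi/6 + 3*pi^2/16 + 5 + exp(pi^2/4))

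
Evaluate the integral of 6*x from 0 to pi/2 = 3*pi^2/4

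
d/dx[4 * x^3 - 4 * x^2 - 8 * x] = 12*x^2 - 8*x - 8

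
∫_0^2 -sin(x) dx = -1 + cos(2)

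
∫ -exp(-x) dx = exp(-x) + C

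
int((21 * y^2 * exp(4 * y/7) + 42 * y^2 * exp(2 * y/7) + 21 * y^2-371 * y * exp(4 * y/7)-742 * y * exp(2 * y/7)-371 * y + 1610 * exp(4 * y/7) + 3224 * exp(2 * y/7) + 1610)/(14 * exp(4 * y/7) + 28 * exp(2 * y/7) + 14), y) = (-(exp(2*y/7) + 1)*(4*y - 2*(y - 8)^3 + 5*(y - 8)^2 - 12)/4 + exp(2*y/7))/(exp(2*y/7) + 1) + C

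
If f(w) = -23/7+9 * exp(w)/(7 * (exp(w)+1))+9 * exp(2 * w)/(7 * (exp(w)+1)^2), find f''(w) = (-27*exp(3*w) + 36*exp(2*w) + 9*exp(w))/(7*exp(4*w) + 28*exp(3*w) + 42*exp(2*w) + 28*exp(w) + 7)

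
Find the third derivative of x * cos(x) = x*sin(x) - 3*cos(x)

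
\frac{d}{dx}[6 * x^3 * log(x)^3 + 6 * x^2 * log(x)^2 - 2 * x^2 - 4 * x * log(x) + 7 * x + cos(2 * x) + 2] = 18*x^2*log(x)^3 + 18*x^2*log(x)^2 + 12*x*log(x)^2 + 12*x*log(x) - 4*x - 4*log(x) - 2*sin(2*x) + 3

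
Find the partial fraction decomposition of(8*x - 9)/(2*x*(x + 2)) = 25/(4*(x + 2)) - 9/(4*x)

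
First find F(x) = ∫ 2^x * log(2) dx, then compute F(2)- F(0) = 3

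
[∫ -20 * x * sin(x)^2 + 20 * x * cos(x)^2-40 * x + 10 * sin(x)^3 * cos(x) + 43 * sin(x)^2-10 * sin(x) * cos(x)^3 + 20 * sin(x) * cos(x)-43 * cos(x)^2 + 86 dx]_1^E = -14*E - 5*(-2*E + sin(2*E)/2 + 5)^2 - 7*sin(2)/2 + 7*sin(2*E)/2 + 14 + 5*(sin(2)/2 + 3)^2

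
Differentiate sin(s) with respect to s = cos(s)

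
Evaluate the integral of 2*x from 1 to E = -1 + exp(2)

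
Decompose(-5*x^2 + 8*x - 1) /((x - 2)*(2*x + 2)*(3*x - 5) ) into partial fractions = 7/(8*(3*x - 5)) - 7/(24*(x + 1)) - 5/(6*(x - 2))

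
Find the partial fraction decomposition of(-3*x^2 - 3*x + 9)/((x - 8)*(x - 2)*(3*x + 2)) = 87/(208*(3*x + 2)) + 3/(16*(x - 2)) - 69/(52*(x - 8))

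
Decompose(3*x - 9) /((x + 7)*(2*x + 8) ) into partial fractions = 5/(x + 7) - 7/(2*(x + 4))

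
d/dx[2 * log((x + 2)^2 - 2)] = (4*x + 8)/(x^2 + 4*x + 2)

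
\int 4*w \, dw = 2*w^2 + C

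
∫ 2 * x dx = x^2 + C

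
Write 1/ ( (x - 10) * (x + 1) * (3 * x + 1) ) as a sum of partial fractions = -9/(62*(3*x + 1)) + 1/(22*(x + 1)) + 1/(341*(x - 10))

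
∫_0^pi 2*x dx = pi^2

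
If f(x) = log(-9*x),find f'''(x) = 2/x^3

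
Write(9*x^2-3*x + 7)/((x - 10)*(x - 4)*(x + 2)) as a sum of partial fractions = 49/(72*(x + 2)) - 139/(36*(x - 4)) + 877/(72*(x - 10))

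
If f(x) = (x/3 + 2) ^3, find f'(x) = x^2/9 + 4*x/3 + 4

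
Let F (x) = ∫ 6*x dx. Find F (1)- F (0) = 3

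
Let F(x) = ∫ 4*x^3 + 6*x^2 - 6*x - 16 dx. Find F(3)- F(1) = 76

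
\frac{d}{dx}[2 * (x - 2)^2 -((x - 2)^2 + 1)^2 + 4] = -4*x^3 + 24*x^2 - 48*x + 32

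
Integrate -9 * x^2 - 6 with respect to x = -3*x^3 - 6*x + C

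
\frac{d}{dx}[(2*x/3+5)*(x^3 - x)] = 8*x^3/3 + 15*x^2 - 4*x/3 - 5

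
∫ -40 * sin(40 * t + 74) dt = cos(40*t + 74) + C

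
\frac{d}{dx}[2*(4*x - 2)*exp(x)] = 8*x*exp(x) + 4*exp(x)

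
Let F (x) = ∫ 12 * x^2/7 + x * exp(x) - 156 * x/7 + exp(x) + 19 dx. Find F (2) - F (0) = -2 + 2*exp(2)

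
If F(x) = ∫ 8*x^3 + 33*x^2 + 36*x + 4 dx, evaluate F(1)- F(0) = 35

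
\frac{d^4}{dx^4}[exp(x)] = exp(x)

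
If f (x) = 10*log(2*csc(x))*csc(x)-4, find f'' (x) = 10*(-log(1/sin(x)) + 2*log(1/sin(x))/sin(x)^2 - 2 - log(2) + 2*log(2)/sin(x)^2 + 3/sin(x)^2)/sin(x)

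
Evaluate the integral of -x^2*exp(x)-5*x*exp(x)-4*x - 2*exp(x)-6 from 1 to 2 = -9*exp(2) - 12 + 3*E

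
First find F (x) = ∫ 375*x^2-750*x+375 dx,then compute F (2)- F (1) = 125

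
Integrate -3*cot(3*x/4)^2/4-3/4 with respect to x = cot(3*x/4) + C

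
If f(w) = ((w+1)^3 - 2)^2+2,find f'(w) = 6*w^5 + 30*w^4 + 60*w^3 + 48*w^2 + 6*w - 6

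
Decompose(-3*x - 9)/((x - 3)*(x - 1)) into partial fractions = 6/(x - 1) - 9/(x - 3)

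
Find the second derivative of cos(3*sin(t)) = 3*sin(t)*sin(3*sin(t)) - 9*cos(t)^2*cos(3*sin(t))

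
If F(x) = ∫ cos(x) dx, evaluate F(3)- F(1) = -sin(1) + sin(3)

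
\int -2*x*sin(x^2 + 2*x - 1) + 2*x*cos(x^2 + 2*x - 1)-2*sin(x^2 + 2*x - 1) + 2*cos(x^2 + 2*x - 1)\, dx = sin((x + 1)^2 - 2) + cos((x + 1)^2 - 2) + C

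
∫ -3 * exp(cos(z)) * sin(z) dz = 3*exp(cos(z)) + C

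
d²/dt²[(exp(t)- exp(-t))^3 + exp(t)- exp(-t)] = (9*exp(6*t) - 2*exp(4*t) + 2*exp(2*t) - 9)*exp(-3*t)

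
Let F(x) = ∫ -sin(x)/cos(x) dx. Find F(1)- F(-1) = 0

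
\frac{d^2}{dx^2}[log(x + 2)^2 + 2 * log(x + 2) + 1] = -2*log(x + 2)/(x^2 + 4*x + 4)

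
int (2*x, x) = x^2 + C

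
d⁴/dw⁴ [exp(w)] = exp(w)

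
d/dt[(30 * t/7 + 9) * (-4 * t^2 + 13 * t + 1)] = -360*t^2/7 + 276*t/7 + 849/7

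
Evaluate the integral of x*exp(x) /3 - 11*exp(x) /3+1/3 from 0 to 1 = 13/3 - 11*E/3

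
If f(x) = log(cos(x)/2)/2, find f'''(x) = -sin(x)/cos(x)^3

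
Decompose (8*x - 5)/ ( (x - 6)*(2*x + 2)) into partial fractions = 13/(14*(x + 1)) + 43/(14*(x - 6))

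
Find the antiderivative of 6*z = 3*z^2 + C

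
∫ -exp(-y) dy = exp(-y) + C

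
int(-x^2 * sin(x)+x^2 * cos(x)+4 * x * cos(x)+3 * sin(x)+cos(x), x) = sqrt(2)*((x + 1)^2 - 2)*sin(x + pi/4) + C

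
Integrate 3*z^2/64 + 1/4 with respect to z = z^3/64 + z/4 + C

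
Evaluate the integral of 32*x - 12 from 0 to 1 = 4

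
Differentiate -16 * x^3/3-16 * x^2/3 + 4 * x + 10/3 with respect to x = -16*x^2 - 32*x/3 + 4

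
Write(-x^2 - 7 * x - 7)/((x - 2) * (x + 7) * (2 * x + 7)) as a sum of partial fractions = -3/(11*(2*x + 7)) - 1/(9*(x + 7)) - 25/(99*(x - 2))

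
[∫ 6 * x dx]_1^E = -3 + 3*exp(2)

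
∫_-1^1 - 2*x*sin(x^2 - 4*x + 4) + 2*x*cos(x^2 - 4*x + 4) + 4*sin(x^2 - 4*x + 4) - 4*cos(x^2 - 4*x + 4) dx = -sin(9) + cos(1) + sin(1) - cos(9)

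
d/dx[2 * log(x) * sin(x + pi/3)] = 2*(x*log(x)*cos(x + pi/3) + sin(x + pi/3))/x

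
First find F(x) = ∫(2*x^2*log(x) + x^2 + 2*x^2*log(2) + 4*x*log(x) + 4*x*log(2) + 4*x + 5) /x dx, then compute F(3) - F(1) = -10*log(2) + 26*log(6)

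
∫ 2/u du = 2*log(2*u) + C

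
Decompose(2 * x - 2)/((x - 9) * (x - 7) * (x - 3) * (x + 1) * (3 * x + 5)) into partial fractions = -27/(1456*(3*x + 5)) + 1/(160*(x + 1)) + 1/(336*(x - 3)) - 3/(416*(x - 7)) + 1/(240*(x - 9))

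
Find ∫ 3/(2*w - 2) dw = 3*log(w - 1)/2 + C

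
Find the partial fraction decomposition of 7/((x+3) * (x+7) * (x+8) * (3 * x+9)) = -7/(75*(x + 8)) + 7/(48*(x + 7)) - 21/(400*(x + 3)) + 7/(60*(x + 3)^2)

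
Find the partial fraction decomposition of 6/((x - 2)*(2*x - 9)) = 12/(5*(2*x - 9)) - 6/(5*(x - 2))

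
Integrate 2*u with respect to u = u^2 + C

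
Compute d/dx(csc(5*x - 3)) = -5*cot(5*x - 3)*csc(5*x - 3)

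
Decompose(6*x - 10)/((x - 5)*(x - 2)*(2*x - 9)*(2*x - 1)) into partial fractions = 7/(54*(2*x - 1)) - 17/(10*(2*x - 9)) + 2/(45*(x - 2)) + 20/(27*(x - 5))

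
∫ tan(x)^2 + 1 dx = tan(x) + C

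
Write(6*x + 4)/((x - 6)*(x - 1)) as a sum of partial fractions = -2/(x - 1) + 8/(x - 6)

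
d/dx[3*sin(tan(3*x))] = 9*cos(tan(3*x))/cos(3*x)^2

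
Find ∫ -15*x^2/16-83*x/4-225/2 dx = -5*x^3/16 - 83*x^2/8 - 225*x/2 + C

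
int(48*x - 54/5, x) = 24*x^2 - 54*x/5 + C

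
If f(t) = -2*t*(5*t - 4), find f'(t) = 8 - 20*t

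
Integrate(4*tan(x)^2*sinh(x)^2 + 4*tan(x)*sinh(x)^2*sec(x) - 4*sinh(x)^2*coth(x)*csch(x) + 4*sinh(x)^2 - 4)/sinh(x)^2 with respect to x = 4*tan(x) + 4/tanh(x) + 4/sinh(x) + 4/cos(x) + C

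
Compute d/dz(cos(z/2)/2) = -sin(z/2)/4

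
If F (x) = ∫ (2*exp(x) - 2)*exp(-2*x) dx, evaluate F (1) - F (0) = (-1 + exp(-1))^2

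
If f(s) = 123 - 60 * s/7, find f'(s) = -60/7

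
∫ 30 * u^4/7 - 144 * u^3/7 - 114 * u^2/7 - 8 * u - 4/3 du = 6*u^5/7 - 36*u^4/7 - 38*u^3/7 - 4*u^2 - 4*u/3 + C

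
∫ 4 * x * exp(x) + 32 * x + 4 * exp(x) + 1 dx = x*(16*x + 4*exp(x) + 1) + C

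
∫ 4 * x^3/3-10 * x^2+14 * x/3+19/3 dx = x^4/3 - 10*x^3/3 + 7*x^2/3 + 19*x/3 + C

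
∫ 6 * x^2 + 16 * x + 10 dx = 2*x^3 + 8*x^2 + 10*x + C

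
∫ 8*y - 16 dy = 4*y^2 - 16*y + C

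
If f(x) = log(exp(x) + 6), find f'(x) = exp(x)/(exp(x) + 6)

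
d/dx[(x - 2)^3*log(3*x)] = (3*x^3*log(x) + x^3 + 3*x^3*log(3) - 12*x^2*log(x) - 12*x^2*log(3) - 6*x^2 + 12*x*log(x) + 12*x + 12*x*log(3) - 8)/x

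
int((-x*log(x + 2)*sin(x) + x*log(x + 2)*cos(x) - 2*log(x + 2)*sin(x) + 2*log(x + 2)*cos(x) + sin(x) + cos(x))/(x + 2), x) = sqrt(2)*log(x + 2)*sin(x + pi/4) + C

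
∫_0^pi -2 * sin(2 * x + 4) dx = 0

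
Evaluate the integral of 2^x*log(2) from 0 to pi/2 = -1 + 2^(pi/2)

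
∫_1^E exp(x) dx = -E + exp(E)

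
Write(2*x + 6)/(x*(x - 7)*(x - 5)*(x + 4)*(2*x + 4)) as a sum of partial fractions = -1/(792*(x + 4)) - 1/(252*(x + 2)) - 4/(315*(x - 5)) + 5/(693*(x - 7)) + 3/(280*x)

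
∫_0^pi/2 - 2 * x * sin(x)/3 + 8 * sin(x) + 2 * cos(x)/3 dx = 8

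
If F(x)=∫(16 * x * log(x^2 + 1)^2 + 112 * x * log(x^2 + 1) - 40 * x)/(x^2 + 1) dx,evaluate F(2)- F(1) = -20*log(5) - 28*log(2)^2 - 8*log(2)^3/3 + 8*log(5)^3/3 + 20*log(2) + 28*log(5)^2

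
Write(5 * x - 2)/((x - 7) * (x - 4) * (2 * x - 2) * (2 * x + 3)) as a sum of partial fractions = 38/(935*(2*x + 3)) + 1/(60*(x - 1)) - 1/(11*(x - 4)) + 11/(204*(x - 7))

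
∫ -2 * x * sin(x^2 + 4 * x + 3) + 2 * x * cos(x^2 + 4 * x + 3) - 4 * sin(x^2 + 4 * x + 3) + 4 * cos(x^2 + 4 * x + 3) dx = sin((x + 2)^2 - 1) + cos((x + 2)^2 - 1) + C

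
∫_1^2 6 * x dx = 9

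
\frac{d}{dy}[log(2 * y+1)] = 2/(2*y + 1)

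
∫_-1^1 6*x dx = 0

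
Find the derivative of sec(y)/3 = tan(y)*sec(y)/3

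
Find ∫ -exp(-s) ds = exp(-s) + C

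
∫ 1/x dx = log(3*x) + C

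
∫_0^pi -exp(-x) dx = -1 + exp(-pi)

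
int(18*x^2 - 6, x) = 6*x^3 - 6*x + C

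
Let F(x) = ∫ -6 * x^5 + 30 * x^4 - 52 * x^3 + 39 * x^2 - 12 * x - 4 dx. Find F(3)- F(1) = -34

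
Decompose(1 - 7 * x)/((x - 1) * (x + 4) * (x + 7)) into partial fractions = 25/(12*(x + 7)) - 29/(15*(x + 4)) - 3/(20*(x - 1))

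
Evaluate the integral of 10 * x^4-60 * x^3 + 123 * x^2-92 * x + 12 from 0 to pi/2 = -8 + (-2 + pi/2)^3*(-3*pi/2 - 1 + pi^2/2)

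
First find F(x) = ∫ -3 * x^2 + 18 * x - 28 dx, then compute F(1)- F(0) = -20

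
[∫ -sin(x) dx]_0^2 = -1 + cos(2)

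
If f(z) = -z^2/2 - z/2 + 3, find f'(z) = -z - 1/2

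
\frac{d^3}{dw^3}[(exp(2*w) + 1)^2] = 64*exp(4*w) + 16*exp(2*w)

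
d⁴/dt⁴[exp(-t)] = exp(-t)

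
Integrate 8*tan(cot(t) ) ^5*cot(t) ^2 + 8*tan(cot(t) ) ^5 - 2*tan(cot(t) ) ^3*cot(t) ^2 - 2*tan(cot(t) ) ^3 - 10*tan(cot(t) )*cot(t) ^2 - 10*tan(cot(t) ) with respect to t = (5 - 2*tan(cot(t))^2)*tan(cot(t))^2 + C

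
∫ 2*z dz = z^2 + C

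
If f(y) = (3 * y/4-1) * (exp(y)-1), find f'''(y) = 3*y*exp(y)/4 + 5*exp(y)/4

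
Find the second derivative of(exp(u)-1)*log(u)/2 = (u^2*exp(u)*log(u) + 2*u*exp(u) - exp(u) + 1)/(2*u^2)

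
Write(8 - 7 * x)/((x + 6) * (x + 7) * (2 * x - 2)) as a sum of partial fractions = 57/(16*(x + 7)) - 25/(7*(x + 6)) + 1/(112*(x - 1))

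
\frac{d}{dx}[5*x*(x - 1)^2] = 15*x^2 - 20*x + 5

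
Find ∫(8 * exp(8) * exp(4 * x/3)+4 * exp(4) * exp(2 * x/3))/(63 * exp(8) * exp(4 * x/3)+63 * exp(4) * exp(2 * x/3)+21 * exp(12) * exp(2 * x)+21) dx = (-54*exp(2*x/3 + 4) - 25*exp(4*x/3 + 8) - 28)/(7*(2*exp(2*x/3 + 4) + exp(4*x/3 + 8) + 1)) + C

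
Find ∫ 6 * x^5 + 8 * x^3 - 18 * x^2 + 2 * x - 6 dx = x^6 + 2*x^4 - 6*x^3 + x^2 - 6*x + C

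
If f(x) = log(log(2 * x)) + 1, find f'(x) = 1/(x*log(x) + x*log(2))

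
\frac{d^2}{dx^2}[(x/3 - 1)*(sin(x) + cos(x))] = -x*sin(x)/3 - x*cos(x)/3 + sin(x)/3 + 5*cos(x)/3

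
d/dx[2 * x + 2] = 2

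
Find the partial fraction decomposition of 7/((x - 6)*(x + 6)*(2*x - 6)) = 7/(216*(x + 6)) - 7/(54*(x - 3)) + 7/(72*(x - 6))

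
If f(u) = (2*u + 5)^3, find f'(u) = 24*u^2 + 120*u + 150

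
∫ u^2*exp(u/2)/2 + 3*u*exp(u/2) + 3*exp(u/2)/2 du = ((u + 1)^2 - 2)*exp(u/2) + C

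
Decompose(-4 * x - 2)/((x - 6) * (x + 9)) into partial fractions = -34/(15*(x + 9)) - 26/(15*(x - 6))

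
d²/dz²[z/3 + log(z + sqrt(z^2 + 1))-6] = (-2*z^3 - 2*z^2*sqrt(z^2 + 1) - z)/(2*z^5 + 2*z^4*sqrt(z^2 + 1) + 4*z^3 + 3*z^2*sqrt(z^2 + 1) + 2*z + sqrt(z^2 + 1))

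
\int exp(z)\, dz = exp(z) + C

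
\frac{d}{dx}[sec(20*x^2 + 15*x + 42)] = 40*x*tan(20*x^2 + 15*x + 42)*sec(20*x^2 + 15*x + 42) + 15*tan(20*x^2 + 15*x + 42)*sec(20*x^2 + 15*x + 42)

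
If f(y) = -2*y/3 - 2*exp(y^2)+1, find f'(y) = -4*y*exp(y^2) - 2/3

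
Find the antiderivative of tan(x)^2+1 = tan(x) + C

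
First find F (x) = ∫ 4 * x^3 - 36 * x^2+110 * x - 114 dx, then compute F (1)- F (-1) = -252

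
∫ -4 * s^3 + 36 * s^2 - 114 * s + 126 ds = -s^4 + 12*s^3 - 57*s^2 + 126*s + C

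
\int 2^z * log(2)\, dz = 2^z + C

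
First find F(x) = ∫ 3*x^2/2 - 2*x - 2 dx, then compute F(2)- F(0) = -4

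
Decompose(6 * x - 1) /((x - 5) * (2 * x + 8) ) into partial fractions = 25/(18*(x + 4)) + 29/(18*(x - 5))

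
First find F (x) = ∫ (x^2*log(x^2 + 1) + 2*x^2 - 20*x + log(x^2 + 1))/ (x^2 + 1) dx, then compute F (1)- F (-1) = 2*log(2)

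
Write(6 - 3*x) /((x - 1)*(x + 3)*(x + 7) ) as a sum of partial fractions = 27/(32*(x + 7)) - 15/(16*(x + 3)) + 3/(32*(x - 1))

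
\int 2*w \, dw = w^2 + C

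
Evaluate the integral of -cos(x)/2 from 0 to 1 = -sin(1)/2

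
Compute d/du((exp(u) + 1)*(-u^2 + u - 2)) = -u^2*exp(u) - u*exp(u) - 2*u - exp(u) + 1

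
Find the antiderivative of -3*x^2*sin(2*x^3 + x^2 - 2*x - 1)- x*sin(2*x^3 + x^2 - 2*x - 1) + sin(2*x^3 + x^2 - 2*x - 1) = cos(2*x^3 + x^2 - 2*x - 1)/2 + C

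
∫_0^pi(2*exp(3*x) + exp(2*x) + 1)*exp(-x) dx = (1 + exp(pi))*(-exp(-pi) + exp(pi))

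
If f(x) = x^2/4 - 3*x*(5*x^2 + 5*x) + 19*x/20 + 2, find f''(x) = -90*x - 59/2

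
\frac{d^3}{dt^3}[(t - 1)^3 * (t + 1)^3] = 120*t^3 - 72*t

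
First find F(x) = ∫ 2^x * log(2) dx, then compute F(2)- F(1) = 2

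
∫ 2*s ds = s^2 + C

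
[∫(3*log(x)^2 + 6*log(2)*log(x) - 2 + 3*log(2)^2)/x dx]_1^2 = -2*log(2) + 7*log(2)^3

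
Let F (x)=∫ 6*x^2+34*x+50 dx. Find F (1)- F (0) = 69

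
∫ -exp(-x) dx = exp(-x) + C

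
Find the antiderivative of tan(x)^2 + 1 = tan(x) + C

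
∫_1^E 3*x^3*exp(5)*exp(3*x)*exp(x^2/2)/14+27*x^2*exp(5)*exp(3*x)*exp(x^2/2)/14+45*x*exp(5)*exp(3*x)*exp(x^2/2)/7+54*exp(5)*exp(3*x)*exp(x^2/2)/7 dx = -51*exp(17/2)/14 + 3*(exp(2)/2 + 5 + 3*E)*exp(exp(2)/2 + 5 + 3*E)/7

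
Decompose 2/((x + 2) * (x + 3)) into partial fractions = -2/(x + 3) + 2/(x + 2)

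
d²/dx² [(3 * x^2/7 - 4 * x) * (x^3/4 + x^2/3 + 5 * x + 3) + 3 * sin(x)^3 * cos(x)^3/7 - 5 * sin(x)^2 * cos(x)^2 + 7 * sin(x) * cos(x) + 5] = 15*x^3/7 - 72*x^2/7 + 34*x/7 + 45*(1 - cos(2*x))^2*sin(2*x)/28 - 20*(1 - cos(2*x))^2 + 9*(cos(2*x) + 1)^2*sin(2*x)/28 - 116*sin(2*x)/7 + 9*sin(4*x)/7 - 40*cos(2*x) - 52/7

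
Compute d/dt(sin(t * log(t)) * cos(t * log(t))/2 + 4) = (log(t) + 1)*cos(2*t*log(t))/2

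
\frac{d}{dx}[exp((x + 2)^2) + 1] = 2*x*exp(x^2 + 4*x + 4) + 4*exp(x^2 + 4*x + 4)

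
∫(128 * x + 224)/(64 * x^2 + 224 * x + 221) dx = log(4*(4*x + 7)^2/25 + 1) + C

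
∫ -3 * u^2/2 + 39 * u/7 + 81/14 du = -u^3/2 + 39*u^2/14 + 81*u/14 + C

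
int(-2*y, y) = -y^2 + C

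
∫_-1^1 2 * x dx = 0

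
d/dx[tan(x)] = cos(x)^(-2)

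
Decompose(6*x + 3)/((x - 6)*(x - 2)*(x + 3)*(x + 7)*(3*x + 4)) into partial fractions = -81/(3740*(3*x + 4)) - 1/(204*(x + 7)) + 1/(60*(x + 3)) - 1/(120*(x - 2)) + 1/(264*(x - 6))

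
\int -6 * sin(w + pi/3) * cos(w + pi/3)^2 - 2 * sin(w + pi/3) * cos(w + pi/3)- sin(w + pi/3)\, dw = (2*cos(w + pi/3)^2 + cos(w + pi/3) + 1)*cos(w + pi/3) + C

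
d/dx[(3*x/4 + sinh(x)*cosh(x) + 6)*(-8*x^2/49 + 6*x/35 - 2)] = -8*x^2*cosh(2*x)/49 - 18*x^2/49 - 8*x*sinh(2*x)/49 + 6*x*cosh(2*x)/35 - 417*x/245 + 3*sinh(2*x)/35 - 2*cosh(2*x) - 33/70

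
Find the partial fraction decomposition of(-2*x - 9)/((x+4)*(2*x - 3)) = -24/(11*(2*x - 3)) + 1/(11*(x + 4))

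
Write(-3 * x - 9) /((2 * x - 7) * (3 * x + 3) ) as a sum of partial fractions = -13/(9*(2*x - 7)) + 2/(9*(x + 1))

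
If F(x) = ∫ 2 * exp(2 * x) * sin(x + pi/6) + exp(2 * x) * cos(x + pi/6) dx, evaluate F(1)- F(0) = -1/2 + exp(2)*sin(pi/6 + 1)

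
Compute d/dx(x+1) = 1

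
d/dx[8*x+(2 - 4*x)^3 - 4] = -192*x^2 + 192*x - 40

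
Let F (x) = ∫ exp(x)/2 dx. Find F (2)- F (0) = -1/2 + exp(2)/2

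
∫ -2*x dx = -x^2 + C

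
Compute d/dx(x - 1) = 1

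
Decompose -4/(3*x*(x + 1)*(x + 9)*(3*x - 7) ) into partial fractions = -9/(595*(3*x - 7)) + 1/(1836*(x + 9)) - 1/(60*(x + 1)) + 4/(189*x)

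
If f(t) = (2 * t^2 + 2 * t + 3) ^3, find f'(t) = 48*t^5 + 120*t^4 + 240*t^3 + 240*t^2 + 180*t + 54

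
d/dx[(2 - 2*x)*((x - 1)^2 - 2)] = -6*x^2 + 12*x - 2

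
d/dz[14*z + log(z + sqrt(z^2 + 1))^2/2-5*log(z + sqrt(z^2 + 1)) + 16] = (14*z^2 + 14*z*sqrt(z^2 + 1) + z*log(z + sqrt(z^2 + 1)) - 5*z + sqrt(z^2 + 1)*log(z + sqrt(z^2 + 1)) - 5*sqrt(z^2 + 1) + 14)/(z^2 + z*sqrt(z^2 + 1) + 1)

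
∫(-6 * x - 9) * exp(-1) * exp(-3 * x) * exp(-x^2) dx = 3*exp(-x^2 - 3*x - 1) + C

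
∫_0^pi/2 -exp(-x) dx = -1 + exp(-pi/2)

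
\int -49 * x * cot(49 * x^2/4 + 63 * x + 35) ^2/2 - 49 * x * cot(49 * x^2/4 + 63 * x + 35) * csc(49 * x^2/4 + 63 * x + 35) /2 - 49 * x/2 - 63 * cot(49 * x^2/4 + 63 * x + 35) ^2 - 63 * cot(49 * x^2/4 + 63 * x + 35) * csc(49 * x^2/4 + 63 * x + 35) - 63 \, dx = cot(49*x^2/4 + 63*x + 35) + csc(49*x^2/4 + 63*x + 35) + C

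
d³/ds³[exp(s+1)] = exp(s + 1)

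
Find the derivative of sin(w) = cos(w)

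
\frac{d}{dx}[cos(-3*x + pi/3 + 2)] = 3*sin(-3*x + pi/3 + 2)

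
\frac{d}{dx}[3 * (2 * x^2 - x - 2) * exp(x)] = 6*x^2*exp(x) + 9*x*exp(x) - 9*exp(x)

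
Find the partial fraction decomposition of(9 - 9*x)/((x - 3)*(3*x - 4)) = 9/(5*(3*x - 4)) - 18/(5*(x - 3))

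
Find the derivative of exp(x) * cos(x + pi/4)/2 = -sqrt(2)*exp(x)*sin(x)/2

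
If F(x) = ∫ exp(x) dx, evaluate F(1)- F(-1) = E - exp(-1)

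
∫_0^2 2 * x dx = 4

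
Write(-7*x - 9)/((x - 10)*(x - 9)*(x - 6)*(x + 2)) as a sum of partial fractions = -5/(1056*(x + 2)) - 17/(32*(x - 6)) + 24/(11*(x - 9)) - 79/(48*(x - 10))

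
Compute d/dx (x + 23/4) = 1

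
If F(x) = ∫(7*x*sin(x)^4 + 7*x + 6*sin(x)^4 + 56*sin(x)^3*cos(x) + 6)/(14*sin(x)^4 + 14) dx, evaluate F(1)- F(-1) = 6/7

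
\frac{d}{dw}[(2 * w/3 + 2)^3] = 8*w^2/9 + 16*w/3 + 8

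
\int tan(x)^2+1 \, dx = tan(x) + C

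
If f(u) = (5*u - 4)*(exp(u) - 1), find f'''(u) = 5*u*exp(u) + 11*exp(u)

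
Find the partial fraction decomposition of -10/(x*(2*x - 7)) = -20/(7*(2*x - 7)) + 10/(7*x)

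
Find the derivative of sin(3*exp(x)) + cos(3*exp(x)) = 3*sqrt(2)*exp(x)*cos(3*exp(x) + pi/4)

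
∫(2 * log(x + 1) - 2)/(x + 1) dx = (log(x + 1) - 1)^2 + C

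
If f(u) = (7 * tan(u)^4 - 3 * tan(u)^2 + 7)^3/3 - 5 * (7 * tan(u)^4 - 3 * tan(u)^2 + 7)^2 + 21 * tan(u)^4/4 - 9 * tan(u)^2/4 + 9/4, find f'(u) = 1372*tan(u)^13 - 98*tan(u)^11 - 182*tan(u)^9 + 730*tan(u)^7 - 1053*tan(u)^5 - 747*tan(u)^3/2 + 243*tan(u)/2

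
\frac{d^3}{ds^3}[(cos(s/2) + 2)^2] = sin(s/2)/2 + sin(s)/2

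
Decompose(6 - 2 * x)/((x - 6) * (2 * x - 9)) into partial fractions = 2/(2*x - 9) - 2/(x - 6)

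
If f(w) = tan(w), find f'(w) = cos(w)^(-2)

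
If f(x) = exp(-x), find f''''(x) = exp(-x)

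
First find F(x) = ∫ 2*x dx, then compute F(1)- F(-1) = 0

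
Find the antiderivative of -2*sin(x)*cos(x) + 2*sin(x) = (cos(x) - 1)^2 + C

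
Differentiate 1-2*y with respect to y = -2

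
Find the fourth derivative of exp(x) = exp(x)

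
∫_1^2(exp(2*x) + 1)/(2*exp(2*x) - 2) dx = -log(E - exp(-1))/2 + log(-exp(-2) + exp(2))/2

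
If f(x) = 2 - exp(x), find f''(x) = -exp(x)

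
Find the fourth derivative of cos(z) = cos(z)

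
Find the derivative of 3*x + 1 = 3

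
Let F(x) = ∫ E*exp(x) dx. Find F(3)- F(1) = -exp(2) + exp(4)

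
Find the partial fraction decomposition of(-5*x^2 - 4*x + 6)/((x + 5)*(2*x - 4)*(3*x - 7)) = -25/(4*(3*x - 7)) - 9/(28*(x + 5)) + 11/(7*(x - 2))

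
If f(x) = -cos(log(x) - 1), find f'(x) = sin(log(x) - 1)/x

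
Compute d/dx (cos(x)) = -sin(x)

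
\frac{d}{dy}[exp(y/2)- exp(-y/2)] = (exp(y) + 1)*exp(-y/2)/2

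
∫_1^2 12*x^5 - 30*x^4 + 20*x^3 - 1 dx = 14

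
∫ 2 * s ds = s^2 + C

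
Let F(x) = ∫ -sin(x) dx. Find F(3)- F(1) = cos(3) - cos(1)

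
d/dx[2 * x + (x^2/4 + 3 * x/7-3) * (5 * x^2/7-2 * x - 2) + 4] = 5*x^3/7 - 57*x^2/98 - 7*x + 50/7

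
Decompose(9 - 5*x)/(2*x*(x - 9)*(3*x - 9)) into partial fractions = 1/(18*(x - 3)) - 1/(9*(x - 9)) + 1/(18*x)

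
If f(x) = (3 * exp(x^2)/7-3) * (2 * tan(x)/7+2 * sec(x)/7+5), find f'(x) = 12*x*exp(x^2)*tan(x)/49 + 30*x*exp(x^2)/7 + 12*x*exp(x^2)/(49*cos(x)) + 6*exp(x^2)*sin(x)/(49*cos(x)^2) + 6*exp(x^2)/(49*cos(x)^2) - 6*sin(x)/(7*cos(x)^2) - 6/(7*cos(x)^2)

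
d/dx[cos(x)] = -sin(x)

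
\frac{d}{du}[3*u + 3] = 3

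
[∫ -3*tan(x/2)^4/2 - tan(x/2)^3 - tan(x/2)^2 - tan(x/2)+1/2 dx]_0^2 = -tan(1)^3 - tan(1)^2 + tan(1)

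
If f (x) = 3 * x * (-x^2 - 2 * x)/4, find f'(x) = -9*x^2/4 - 3*x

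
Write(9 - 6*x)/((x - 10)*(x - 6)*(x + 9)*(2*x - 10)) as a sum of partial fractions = -3/(380*(x + 9)) - 3/(20*(x - 5)) + 9/(40*(x - 6)) - 51/(760*(x - 10))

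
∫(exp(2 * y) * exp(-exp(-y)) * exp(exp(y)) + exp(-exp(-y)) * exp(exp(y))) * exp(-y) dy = exp(2*sinh(y)) + C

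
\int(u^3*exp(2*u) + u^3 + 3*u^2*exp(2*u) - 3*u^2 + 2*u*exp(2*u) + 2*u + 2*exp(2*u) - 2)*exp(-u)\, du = 2*u*(u^2 + 2)*sinh(u) + C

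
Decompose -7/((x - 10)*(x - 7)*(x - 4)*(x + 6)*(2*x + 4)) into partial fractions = -7/(16640*(x + 6)) + 7/(5184*(x + 2)) - 7/(2160*(x - 4)) + 7/(2106*(x - 7)) - 7/(6912*(x - 10))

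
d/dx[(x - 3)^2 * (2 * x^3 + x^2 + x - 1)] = 10*x^4 - 44*x^3 + 39*x^2 + 4*x + 15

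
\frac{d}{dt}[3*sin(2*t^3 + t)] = 3*(6*t^2 + 1)*cos(t*(2*t^2 + 1))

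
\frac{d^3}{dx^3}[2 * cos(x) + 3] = 2*sin(x)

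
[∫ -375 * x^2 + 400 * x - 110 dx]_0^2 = -420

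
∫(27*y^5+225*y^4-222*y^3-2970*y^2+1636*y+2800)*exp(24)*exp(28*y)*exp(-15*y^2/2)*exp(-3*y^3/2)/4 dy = -(y - 3)*(3*y^2 + 24*y + 16)*exp(-(y - 3)*(3*y^2 + 24*y + 16)/2)/2 + C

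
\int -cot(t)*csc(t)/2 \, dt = csc(t)/2 + C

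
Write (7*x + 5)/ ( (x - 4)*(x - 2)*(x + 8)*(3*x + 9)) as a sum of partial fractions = 17/(600*(x + 8)) - 16/(525*(x + 3)) - 19/(300*(x - 2)) + 11/(168*(x - 4))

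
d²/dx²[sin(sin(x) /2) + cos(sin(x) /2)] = -sqrt(2)*(2*sin(x)*cos((2*sin(x) + pi)/4) + sin((2*sin(x) + pi)/4)*cos(x)^2)/4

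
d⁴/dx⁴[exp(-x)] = exp(-x)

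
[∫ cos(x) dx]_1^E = -sin(1) + sin(E)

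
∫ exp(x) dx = exp(x) + C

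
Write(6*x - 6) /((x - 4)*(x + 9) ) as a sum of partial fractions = 60/(13*(x + 9)) + 18/(13*(x - 4))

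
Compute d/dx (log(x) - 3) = 1/x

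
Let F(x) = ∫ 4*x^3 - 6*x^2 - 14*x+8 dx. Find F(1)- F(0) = 0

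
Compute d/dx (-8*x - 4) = -8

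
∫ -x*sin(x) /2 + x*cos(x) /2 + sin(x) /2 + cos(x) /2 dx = sqrt(2)*x*sin(x + pi/4)/2 + C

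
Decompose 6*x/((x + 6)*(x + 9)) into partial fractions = 18/(x + 9) - 12/(x + 6)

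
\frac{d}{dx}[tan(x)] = cos(x)^(-2)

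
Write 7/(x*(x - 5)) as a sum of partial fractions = 7/(5*(x - 5)) - 7/(5*x)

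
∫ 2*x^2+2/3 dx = 2*x^3/3 + 2*x/3 + C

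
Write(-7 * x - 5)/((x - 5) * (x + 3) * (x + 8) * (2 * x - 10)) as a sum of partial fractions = -51/(1690*(x + 8)) + 1/(40*(x + 3)) + 7/(1352*(x - 5)) - 5/(26*(x - 5)^2)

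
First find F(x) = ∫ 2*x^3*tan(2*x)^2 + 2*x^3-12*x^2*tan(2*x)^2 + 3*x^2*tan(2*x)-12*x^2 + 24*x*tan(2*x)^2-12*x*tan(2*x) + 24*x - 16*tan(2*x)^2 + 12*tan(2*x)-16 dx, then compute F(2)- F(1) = tan(2)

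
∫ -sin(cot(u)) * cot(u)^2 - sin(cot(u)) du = -cos(cot(u)) + C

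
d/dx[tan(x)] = cos(x)^(-2)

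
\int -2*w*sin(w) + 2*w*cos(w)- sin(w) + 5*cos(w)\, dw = sqrt(2)*(2*w + 3)*sin(w + pi/4) + C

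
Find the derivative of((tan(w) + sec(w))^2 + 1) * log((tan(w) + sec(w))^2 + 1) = 2*(sin(w) + 1)^2*(log((sin(w) + 1)/cos(w)^2) + log(2) + 1)/cos(w)^3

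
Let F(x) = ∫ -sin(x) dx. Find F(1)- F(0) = -1 + cos(1)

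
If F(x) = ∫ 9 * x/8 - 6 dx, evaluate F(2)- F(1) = -69/16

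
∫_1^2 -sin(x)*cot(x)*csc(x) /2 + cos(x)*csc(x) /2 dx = 0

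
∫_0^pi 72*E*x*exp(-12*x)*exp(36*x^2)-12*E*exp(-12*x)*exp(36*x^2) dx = -E + exp((1 - 6*pi)^2)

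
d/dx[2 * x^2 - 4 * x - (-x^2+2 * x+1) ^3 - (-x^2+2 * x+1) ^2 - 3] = 6*x^5 - 30*x^4 + 32*x^3 + 24*x^2 - 18*x - 14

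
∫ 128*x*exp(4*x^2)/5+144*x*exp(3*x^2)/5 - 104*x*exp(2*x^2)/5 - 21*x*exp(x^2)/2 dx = (64*exp(3*x^2) + 96*exp(2*x^2) - 104*exp(x^2) - 105)*exp(x^2)/20 + C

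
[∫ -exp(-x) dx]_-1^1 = -E + exp(-1)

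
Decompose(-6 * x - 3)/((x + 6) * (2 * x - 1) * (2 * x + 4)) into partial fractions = -12/(65*(2*x - 1)) + 33/(104*(x + 6)) - 9/(40*(x + 2))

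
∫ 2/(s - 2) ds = 2*log(s - 2) + C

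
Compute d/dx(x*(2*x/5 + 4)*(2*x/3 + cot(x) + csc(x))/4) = -x^2*cot(x)^2/10 - x^2*cot(x)*csc(x)/10 + x^2/10 - x*cot(x)^2 - x*cot(x)*csc(x) + x*cot(x)/5 + x*csc(x)/5 + x/3 + cot(x) + csc(x)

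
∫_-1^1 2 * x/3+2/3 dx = 4/3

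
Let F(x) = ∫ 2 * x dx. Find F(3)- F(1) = 8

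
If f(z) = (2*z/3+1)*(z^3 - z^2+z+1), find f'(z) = 8*z^3/3 + z^2 - 2*z/3 + 5/3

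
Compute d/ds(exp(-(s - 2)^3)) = (-3*s^2 + 12*s - 12)*exp(-s^3 + 6*s^2 - 12*s + 8)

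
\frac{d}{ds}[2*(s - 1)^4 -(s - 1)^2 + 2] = 8*s^3 - 24*s^2 + 22*s - 6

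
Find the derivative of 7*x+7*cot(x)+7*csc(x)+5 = -7*cot(x)^2 - 7*cot(x)*csc(x)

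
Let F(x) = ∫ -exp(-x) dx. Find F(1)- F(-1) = -E + exp(-1)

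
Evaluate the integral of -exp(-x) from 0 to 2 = -1 + exp(-2)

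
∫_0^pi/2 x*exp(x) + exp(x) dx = pi*exp(pi/2)/2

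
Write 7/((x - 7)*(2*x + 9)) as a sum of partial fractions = -14/(23*(2*x + 9)) + 7/(23*(x - 7))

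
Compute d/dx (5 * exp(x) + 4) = 5*exp(x)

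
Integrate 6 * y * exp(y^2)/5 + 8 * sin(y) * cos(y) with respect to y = 3*exp(y^2)/5 + 4*sin(y)^2 + C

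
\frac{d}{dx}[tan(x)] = cos(x)^(-2)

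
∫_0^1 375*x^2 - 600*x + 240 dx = 65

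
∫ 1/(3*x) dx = log(3*x)/3 + C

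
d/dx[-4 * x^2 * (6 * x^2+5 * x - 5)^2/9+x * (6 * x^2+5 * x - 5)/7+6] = -96*x^5 - 400*x^4/3 + 560*x^3/9 + 1454*x^2/21 - 1310*x/63 - 5/7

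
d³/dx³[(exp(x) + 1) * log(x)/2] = (x^3*exp(x)*log(x) + 3*x^2*exp(x) - 3*x*exp(x) + 2*exp(x) + 2)/(2*x^3)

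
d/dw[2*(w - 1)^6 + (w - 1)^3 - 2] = 12*w^5 - 60*w^4 + 120*w^3 - 117*w^2 + 54*w - 9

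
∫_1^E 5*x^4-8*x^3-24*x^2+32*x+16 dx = (-2 + E)^3*(2 + E)^2 + 9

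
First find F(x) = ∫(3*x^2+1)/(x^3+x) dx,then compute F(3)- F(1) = -log(8) + log(120)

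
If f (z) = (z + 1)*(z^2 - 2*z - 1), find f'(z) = 3*z^2 - 2*z - 3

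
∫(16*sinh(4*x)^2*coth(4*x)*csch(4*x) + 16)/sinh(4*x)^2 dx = -4*tanh(x) - 4/sinh(2*x) + C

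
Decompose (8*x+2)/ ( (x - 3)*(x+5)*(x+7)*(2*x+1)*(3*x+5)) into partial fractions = -459/(7840*(3*x + 5)) + 32/(5733*(2*x + 1)) - 27/(2080*(x + 7)) + 19/(720*(x + 5)) + 13/(3920*(x - 3))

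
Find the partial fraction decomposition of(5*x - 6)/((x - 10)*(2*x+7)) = 47/(27*(2*x + 7)) + 44/(27*(x - 10))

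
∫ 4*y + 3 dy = 2*y^2 + 3*y + C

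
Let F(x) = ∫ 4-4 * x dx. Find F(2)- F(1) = -2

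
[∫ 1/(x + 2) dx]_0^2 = log(2)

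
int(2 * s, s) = s^2 + C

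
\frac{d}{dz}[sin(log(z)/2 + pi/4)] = cos(log(z)/2 + pi/4)/(2*z)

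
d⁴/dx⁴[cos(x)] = cos(x)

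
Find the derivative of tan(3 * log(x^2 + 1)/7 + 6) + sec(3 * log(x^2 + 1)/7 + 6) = (6*x*tan(3*log(x^2 + 1)/7 + 6)^2 + 6*x*tan(3*log(x^2 + 1)/7 + 6)*sec(3*log(x^2 + 1)/7 + 6) + 6*x)/(7*x^2 + 7)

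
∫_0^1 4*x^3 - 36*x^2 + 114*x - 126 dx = -80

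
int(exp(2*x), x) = exp(2*x)/2 + C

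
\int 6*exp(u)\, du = 6*exp(u) + C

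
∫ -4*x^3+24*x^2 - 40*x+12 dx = -x^4 + 8*x^3 - 20*x^2 + 12*x + C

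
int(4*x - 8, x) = 2*x^2 - 8*x + C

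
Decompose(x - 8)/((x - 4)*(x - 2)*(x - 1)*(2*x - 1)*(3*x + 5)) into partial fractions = -783/(19448*(3*x + 5)) + 40/(91*(2*x - 1)) - 7/(24*(x - 1)) + 1/(11*(x - 2)) - 2/(357*(x - 4))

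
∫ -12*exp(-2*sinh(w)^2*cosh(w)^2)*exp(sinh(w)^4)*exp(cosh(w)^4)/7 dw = -12*E*w/7 + C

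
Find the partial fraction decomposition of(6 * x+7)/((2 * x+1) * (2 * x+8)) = 4/(7*(2*x + 1)) + 17/(14*(x + 4))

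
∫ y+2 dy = y^2/2 + 2*y + C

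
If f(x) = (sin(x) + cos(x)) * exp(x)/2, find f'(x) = exp(x)*cos(x)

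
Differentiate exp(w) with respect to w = exp(w)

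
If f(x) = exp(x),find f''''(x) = exp(x)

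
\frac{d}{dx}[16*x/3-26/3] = 16/3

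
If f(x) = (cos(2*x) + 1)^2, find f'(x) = -16*sin(x)*cos(x)^3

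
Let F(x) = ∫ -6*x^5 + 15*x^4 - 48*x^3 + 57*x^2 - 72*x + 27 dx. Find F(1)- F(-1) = 98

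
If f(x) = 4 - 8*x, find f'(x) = -8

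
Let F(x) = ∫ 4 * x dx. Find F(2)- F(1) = 6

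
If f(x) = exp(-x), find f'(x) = -exp(-x)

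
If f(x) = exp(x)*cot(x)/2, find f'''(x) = (-5/2 + 7/(2*tan(x)) - 11/(2*tan(x)^2) + 3/tan(x)^3 - 3/tan(x)^4)*exp(x)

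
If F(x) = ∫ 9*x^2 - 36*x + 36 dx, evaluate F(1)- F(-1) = 78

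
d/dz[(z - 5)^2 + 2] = 2*z - 10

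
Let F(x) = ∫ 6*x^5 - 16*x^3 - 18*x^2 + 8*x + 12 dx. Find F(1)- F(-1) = 12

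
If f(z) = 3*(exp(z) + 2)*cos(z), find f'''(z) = -6*sqrt(2)*exp(z)*sin(z + pi/4) + 6*sin(z)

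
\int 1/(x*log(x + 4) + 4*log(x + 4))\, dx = log(3*log(x + 4)) + C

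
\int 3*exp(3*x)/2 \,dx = exp(3*x)/2 + C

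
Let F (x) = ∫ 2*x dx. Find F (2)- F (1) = 3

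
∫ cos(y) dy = sin(y) + C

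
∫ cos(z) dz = sin(z) + C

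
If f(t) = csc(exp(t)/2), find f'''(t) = (exp(2*t)*cos(exp(t)/2)/sin(exp(t)/2) - 6*exp(2*t)*cos(exp(t)/2)/sin(exp(t)/2)^3 - 6*exp(t) + 12*exp(t)/sin(exp(t)/2)^2 - 4*cos(exp(t)/2)/sin(exp(t)/2))*exp(t)/(8*sin(exp(t)/2))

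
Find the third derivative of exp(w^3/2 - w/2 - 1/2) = (27*w^6 - 27*w^4 + 108*w^3 + 9*w^2 - 36*w + 23)*exp(w^3/2 - w/2 - 1/2)/8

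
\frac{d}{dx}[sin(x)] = cos(x)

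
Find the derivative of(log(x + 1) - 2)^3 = (3*log(x + 1)^2 - 12*log(x + 1) + 12)/(x + 1)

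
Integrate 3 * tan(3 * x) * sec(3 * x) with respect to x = sec(3*x) + C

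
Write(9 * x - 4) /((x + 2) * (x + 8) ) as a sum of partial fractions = 38/(3*(x + 8)) - 11/(3*(x + 2))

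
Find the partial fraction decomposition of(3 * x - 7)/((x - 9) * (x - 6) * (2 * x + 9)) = -82/(567*(2*x + 9)) - 11/(63*(x - 6)) + 20/(81*(x - 9))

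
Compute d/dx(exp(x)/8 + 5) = exp(x)/8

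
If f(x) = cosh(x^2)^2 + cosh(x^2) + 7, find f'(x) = 2*x*(sinh(x^2) + sinh(2*x^2))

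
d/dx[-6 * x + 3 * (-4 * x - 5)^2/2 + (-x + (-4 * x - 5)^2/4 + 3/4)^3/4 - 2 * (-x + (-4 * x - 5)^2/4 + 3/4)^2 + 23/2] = 96*x^5 + 540*x^4 + 1180*x^3 + 4995*x^2/4 + 1289*x/2 + 531/4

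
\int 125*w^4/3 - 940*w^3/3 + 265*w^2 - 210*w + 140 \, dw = 25*w^5/3 - 235*w^4/3 + 265*w^3/3 - 105*w^2 + 140*w + C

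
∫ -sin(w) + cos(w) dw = sin(w) + cos(w) + C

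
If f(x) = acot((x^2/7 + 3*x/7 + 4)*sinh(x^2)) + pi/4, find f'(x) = -(14*x^3*cosh(x^2) + 42*x^2*cosh(x^2) + 14*x*sinh(x^2) + 392*x*cosh(x^2) + 21*sinh(x^2))/(x^4*sinh(x^2)^2 + 6*x^3*sinh(x^2)^2 + 65*x^2*sinh(x^2)^2 + 168*x*sinh(x^2)^2 + 784*sinh(x^2)^2 + 49)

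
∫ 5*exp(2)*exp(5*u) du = exp(5*u + 2) + C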